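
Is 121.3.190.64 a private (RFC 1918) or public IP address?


RFC 1918 private ranges:
  10.0.0.0/8 (10.0.0.0 - 10.255.255.255)
  172.16.0.0/12 (172.16.0.0 - 172.31.255.255)
  192.168.0.0/16 (192.168.0.0 - 192.168.255.255)
Public (not in any RFC 1918 range)


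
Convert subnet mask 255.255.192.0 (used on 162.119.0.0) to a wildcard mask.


Subnet mask: 255.255.192.0
Wildcard = 255.255.255.255 - subnet mask
255 - 255 = 0
255 - 255 = 0
255 - 192 = 63
255 - 0 = 255
Wildcard: 0.0.63.255


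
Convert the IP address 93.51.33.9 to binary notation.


93 = 01011101
51 = 00110011
33 = 00100001
9 = 00001001
Binary: 01011101.00110011.00100001.00001001


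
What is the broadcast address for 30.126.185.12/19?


Network: 30.126.160.0/19
Host bits = 13
Set all host bits to 1:
Broadcast: 30.126.191.255


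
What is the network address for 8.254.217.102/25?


IP:   00001000.11111110.11011001.01100110
Mask: 11111111.11111111.11111111.10000000
AND operation:
Net:  00001000.11111110.11011001.00000000
Network: 8.254.217.0/25


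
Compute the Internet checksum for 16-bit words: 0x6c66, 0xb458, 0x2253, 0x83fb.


Sum all words (with carry folding):
+ 0x6c66 = 0x6c66
+ 0xb458 = 0x20bf
+ 0x2253 = 0x4312
+ 0x83fb = 0xc70d
One's complement: ~0xc70d
Checksum = 0x38f2


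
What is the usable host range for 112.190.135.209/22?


Network: 112.190.132.0
Broadcast: 112.190.135.255
First usable = network + 1
Last usable = broadcast - 1
Range: 112.190.132.1 to 112.190.135.254


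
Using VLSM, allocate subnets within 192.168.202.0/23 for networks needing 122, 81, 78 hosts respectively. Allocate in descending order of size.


122 hosts -> /25 (126 usable): 192.168.202.0/25
81 hosts -> /25 (126 usable): 192.168.202.128/25
78 hosts -> /25 (126 usable): 192.168.203.0/25
Allocation: 192.168.202.0/25 (122 hosts, 126 usable); 192.168.202.128/25 (81 hosts, 126 usable); 192.168.203.0/25 (78 hosts, 126 usable)


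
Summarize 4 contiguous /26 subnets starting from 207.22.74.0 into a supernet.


Original prefix: /26
Number of subnets: 4 = 2^2
New prefix = 26 - 2 = 24
Supernet: 207.22.74.0/24


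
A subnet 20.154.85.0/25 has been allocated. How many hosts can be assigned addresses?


Host bits = 32 - 25 = 7
Total addresses = 2^7 = 128
Usable = total - 2 (network and broadcast)
Usable hosts: 126


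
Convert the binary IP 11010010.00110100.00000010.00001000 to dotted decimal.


11010010 = 210
00110100 = 52
00000010 = 2
00001000 = 8
IP: 210.52.2.8


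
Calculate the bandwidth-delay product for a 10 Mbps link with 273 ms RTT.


BDP = bandwidth * RTT
= 10 Mbps * 273 ms
= 10 * 1e6 * 273 / 1000 bits
= 2730000 bits
= 341250 bytes
= 333.252 KB
BDP = 2730000 bits (341250 bytes)


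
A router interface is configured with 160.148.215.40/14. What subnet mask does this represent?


/14 means 14 network bits, 18 host bits
Binary: 11111111111111000000000000000000
Mask: 255.252.0.0


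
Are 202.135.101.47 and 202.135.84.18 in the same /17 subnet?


Mask: 255.255.128.0
202.135.101.47 AND mask = 202.135.0.0
202.135.84.18 AND mask = 202.135.0.0
Yes, same subnet (202.135.0.0)


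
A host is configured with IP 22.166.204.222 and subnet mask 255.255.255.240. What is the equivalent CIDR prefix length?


Binary: 11111111.11111111.11111111.11110000
Count leading 1s
Prefix: /28


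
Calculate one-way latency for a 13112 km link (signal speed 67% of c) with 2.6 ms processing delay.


Speed = 0.67 * 3e5 km/s = 201000 km/s
Propagation delay = 13112 / 201000 = 0.0652 s = 65.2338 ms
Processing delay = 2.6 ms
Total one-way latency = 67.8338 ms


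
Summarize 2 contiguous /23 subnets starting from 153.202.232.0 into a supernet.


Original prefix: /23
Number of subnets: 2 = 2^1
New prefix = 23 - 1 = 22
Supernet: 153.202.232.0/22


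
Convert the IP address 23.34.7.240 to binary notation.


23 = 00010111
34 = 00100010
7 = 00000111
240 = 11110000
Binary: 00010111.00100010.00000111.11110000


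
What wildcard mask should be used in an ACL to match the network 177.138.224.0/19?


Subnet mask: 255.255.224.0
Wildcard = 255.255.255.255 - subnet mask
255 - 255 = 0
255 - 255 = 0
255 - 224 = 31
255 - 0 = 255
Wildcard: 0.0.31.255


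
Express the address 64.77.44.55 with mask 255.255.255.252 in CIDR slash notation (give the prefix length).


Binary: 11111111.11111111.11111111.11111100
Count leading 1s
Prefix: /30


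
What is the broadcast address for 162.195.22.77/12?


Network: 162.192.0.0/12
Host bits = 20
Set all host bits to 1:
Broadcast: 162.207.255.255


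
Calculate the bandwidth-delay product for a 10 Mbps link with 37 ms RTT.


BDP = bandwidth * RTT
= 10 Mbps * 37 ms
= 10 * 1e6 * 37 / 1000 bits
= 370000 bits
= 46250 bytes
= 45.166 KB
BDP = 370000 bits (46250 bytes)


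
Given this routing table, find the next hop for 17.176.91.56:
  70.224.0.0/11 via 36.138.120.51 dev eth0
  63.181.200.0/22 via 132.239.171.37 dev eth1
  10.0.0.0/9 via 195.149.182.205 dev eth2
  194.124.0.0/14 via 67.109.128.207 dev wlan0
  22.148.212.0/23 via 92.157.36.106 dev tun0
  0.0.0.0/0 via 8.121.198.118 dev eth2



Longest prefix match for 17.176.91.56:
  /11 70.224.0.0: no
  /22 63.181.200.0: no
  /9 10.0.0.0: no
  /14 194.124.0.0: no
  /23 22.148.212.0: no
  /0 0.0.0.0: MATCH
Selected: next-hop 8.121.198.118 via eth2 (matched /0)


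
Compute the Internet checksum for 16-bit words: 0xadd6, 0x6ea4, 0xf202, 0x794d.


Sum all words (with carry folding):
+ 0xadd6 = 0xadd6
+ 0x6ea4 = 0x1c7b
+ 0xf202 = 0x0e7e
+ 0x794d = 0x87cb
One's complement: ~0x87cb
Checksum = 0x7834


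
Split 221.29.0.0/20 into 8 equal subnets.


New prefix = 20 + 3 = 23
Each subnet has 512 addresses
  221.29.0.0/23
  221.29.2.0/23
  221.29.4.0/23
  221.29.6.0/23
  221.29.8.0/23
  221.29.10.0/23
  221.29.12.0/23
  221.29.14.0/23
Subnets: 221.29.0.0/23, 221.29.2.0/23, 221.29.4.0/23, 221.29.6.0/23, 221.29.8.0/23, 221.29.10.0/23, 221.29.12.0/23, 221.29.14.0/23


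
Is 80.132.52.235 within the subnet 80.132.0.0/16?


Subnet network: 80.132.0.0
Test IP AND mask: 80.132.0.0
Yes, 80.132.52.235 is in 80.132.0.0/16


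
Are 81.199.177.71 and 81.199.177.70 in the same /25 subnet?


Mask: 255.255.255.128
81.199.177.71 AND mask = 81.199.177.0
81.199.177.70 AND mask = 81.199.177.0
Yes, same subnet (81.199.177.0)


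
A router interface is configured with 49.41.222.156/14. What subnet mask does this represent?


/14 means 14 network bits, 18 host bits
Binary: 11111111111111000000000000000000
Mask: 255.252.0.0


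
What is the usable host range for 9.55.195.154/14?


Network: 9.52.0.0
Broadcast: 9.55.255.255
First usable = network + 1
Last usable = broadcast - 1
Range: 9.52.0.1 to 9.55.255.254


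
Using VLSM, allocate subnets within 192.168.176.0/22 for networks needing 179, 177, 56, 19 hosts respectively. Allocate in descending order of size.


179 hosts -> /24 (254 usable): 192.168.176.0/24
177 hosts -> /24 (254 usable): 192.168.177.0/24
56 hosts -> /26 (62 usable): 192.168.178.0/26
19 hosts -> /27 (30 usable): 192.168.178.64/27
Allocation: 192.168.176.0/24 (179 hosts, 254 usable); 192.168.177.0/24 (177 hosts, 254 usable); 192.168.178.0/26 (56 hosts, 62 usable); 192.168.178.64/27 (19 hosts, 30 usable)


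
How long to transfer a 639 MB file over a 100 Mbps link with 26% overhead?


Effective throughput = 100 * (1 - 26/100) = 74 Mbps
File size in Mb = 639 * 8 = 5112 Mb
Time = 5112 / 74
Time = 69.0811 seconds


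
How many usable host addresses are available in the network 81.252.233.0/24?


Host bits = 32 - 24 = 8
Total addresses = 2^8 = 256
Usable = total - 2 (network and broadcast)
Usable hosts: 254


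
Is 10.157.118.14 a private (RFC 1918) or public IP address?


RFC 1918 private ranges:
  10.0.0.0/8 (10.0.0.0 - 10.255.255.255)
  172.16.0.0/12 (172.16.0.0 - 172.31.255.255)
  192.168.0.0/16 (192.168.0.0 - 192.168.255.255)
Private (in 10.0.0.0/8)


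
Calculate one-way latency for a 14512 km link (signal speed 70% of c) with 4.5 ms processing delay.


Speed = 0.7 * 3e5 km/s = 210000 km/s
Propagation delay = 14512 / 210000 = 0.0691 s = 69.1048 ms
Processing delay = 4.5 ms
Total one-way latency = 73.6048 ms


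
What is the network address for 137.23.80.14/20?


IP:   10001001.00010111.01010000.00001110
Mask: 11111111.11111111.11110000.00000000
AND operation:
Net:  10001001.00010111.01010000.00000000
Network: 137.23.80.0/20


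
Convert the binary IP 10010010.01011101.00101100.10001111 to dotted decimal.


10010010 = 146
01011101 = 93
00101100 = 44
10001111 = 143
IP: 146.93.44.143


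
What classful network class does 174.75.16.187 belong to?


First octet: 174
Binary: 10101110
10xxxxxx -> Class B (128-191)
Class B, default mask 255.255.0.0 (/16)


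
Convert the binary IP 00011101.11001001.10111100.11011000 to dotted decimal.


00011101 = 29
11001001 = 201
10111100 = 188
11011000 = 216
IP: 29.201.188.216


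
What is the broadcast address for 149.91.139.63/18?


Network: 149.91.128.0/18
Host bits = 14
Set all host bits to 1:
Broadcast: 149.91.191.255


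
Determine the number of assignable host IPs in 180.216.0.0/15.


Host bits = 32 - 15 = 17
Total addresses = 2^17 = 131072
Usable = total - 2 (network and broadcast)
Usable hosts: 131070


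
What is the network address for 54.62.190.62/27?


IP:   00110110.00111110.10111110.00111110
Mask: 11111111.11111111.11111111.11100000
AND operation:
Net:  00110110.00111110.10111110.00100000
Network: 54.62.190.32/27


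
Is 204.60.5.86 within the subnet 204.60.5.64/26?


Subnet network: 204.60.5.64
Test IP AND mask: 204.60.5.64
Yes, 204.60.5.86 is in 204.60.5.64/26


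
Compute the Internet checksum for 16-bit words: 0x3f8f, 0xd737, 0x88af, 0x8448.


Sum all words (with carry folding):
+ 0x3f8f = 0x3f8f
+ 0xd737 = 0x16c7
+ 0x88af = 0x9f76
+ 0x8448 = 0x23bf
One's complement: ~0x23bf
Checksum = 0xdc40


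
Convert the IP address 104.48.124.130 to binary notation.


104 = 01101000
48 = 00110000
124 = 01111100
130 = 10000010
Binary: 01101000.00110000.01111100.10000010


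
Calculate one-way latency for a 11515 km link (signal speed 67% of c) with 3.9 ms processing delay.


Speed = 0.67 * 3e5 km/s = 201000 km/s
Propagation delay = 11515 / 201000 = 0.0573 s = 57.2886 ms
Processing delay = 3.9 ms
Total one-way latency = 61.1886 ms


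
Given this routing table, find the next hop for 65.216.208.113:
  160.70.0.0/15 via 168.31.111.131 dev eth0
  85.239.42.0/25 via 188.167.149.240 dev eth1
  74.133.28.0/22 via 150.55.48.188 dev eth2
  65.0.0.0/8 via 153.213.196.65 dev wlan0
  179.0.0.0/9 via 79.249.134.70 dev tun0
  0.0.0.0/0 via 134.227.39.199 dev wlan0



Longest prefix match for 65.216.208.113:
  /15 160.70.0.0: no
  /25 85.239.42.0: no
  /22 74.133.28.0: no
  /8 65.0.0.0: MATCH
  /9 179.0.0.0: no
  /0 0.0.0.0: MATCH
Selected: next-hop 153.213.196.65 via wlan0 (matched /8)


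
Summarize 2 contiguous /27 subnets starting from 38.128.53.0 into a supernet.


Original prefix: /27
Number of subnets: 2 = 2^1
New prefix = 27 - 1 = 26
Supernet: 38.128.53.0/26


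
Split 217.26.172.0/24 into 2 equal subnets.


New prefix = 24 + 1 = 25
Each subnet has 128 addresses
  217.26.172.0/25
  217.26.172.128/25
Subnets: 217.26.172.0/25, 217.26.172.128/25


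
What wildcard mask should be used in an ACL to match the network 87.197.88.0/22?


Subnet mask: 255.255.252.0
Wildcard = 255.255.255.255 - subnet mask
255 - 255 = 0
255 - 255 = 0
255 - 252 = 3
255 - 0 = 255
Wildcard: 0.0.3.255


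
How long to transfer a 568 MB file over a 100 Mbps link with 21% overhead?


Effective throughput = 100 * (1 - 21/100) = 79 Mbps
File size in Mb = 568 * 8 = 4544 Mb
Time = 4544 / 79
Time = 57.519 seconds


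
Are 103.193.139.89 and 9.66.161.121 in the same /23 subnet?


Mask: 255.255.254.0
103.193.139.89 AND mask = 103.193.138.0
9.66.161.121 AND mask = 9.66.160.0
No, different subnets (103.193.138.0 vs 9.66.160.0)


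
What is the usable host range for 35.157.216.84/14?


Network: 35.156.0.0
Broadcast: 35.159.255.255
First usable = network + 1
Last usable = broadcast - 1
Range: 35.156.0.1 to 35.159.255.254


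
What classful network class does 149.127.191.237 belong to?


First octet: 149
Binary: 10010101
10xxxxxx -> Class B (128-191)
Class B, default mask 255.255.0.0 (/16)


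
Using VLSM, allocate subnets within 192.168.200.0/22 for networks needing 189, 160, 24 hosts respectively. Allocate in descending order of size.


189 hosts -> /24 (254 usable): 192.168.200.0/24
160 hosts -> /24 (254 usable): 192.168.201.0/24
24 hosts -> /27 (30 usable): 192.168.202.0/27
Allocation: 192.168.200.0/24 (189 hosts, 254 usable); 192.168.201.0/24 (160 hosts, 254 usable); 192.168.202.0/27 (24 hosts, 30 usable)


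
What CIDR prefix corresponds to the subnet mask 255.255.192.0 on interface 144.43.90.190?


Binary: 11111111.11111111.11000000.00000000
Count leading 1s
Prefix: /18


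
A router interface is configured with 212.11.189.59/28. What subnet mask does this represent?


/28 means 28 network bits, 4 host bits
Binary: 11111111111111111111111111110000
Mask: 255.255.255.240


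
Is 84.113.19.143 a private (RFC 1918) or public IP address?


RFC 1918 private ranges:
  10.0.0.0/8 (10.0.0.0 - 10.255.255.255)
  172.16.0.0/12 (172.16.0.0 - 172.31.255.255)
  192.168.0.0/16 (192.168.0.0 - 192.168.255.255)
Public (not in any RFC 1918 range)


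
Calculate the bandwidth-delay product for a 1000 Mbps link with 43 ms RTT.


BDP = bandwidth * RTT
= 1000 Mbps * 43 ms
= 1000 * 1e6 * 43 / 1000 bits
= 43000000 bits
= 5375000 bytes
= 5249.0234 KB
BDP = 43000000 bits (5375000 bytes)


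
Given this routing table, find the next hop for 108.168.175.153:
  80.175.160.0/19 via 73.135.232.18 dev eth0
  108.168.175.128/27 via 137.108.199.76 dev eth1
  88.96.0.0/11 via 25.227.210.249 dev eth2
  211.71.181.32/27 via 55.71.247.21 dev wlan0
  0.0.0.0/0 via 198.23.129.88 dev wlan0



Longest prefix match for 108.168.175.153:
  /19 80.175.160.0: no
  /27 108.168.175.128: MATCH
  /11 88.96.0.0: no
  /27 211.71.181.32: no
  /0 0.0.0.0: MATCH
Selected: next-hop 137.108.199.76 via eth1 (matched /27)


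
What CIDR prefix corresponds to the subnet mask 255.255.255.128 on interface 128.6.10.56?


Binary: 11111111.11111111.11111111.10000000
Count leading 1s
Prefix: /25


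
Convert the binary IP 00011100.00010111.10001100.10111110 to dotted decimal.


00011100 = 28
00010111 = 23
10001100 = 140
10111110 = 190
IP: 28.23.140.190


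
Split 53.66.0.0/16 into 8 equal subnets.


New prefix = 16 + 3 = 19
Each subnet has 8192 addresses
  53.66.0.0/19
  53.66.32.0/19
  53.66.64.0/19
  53.66.96.0/19
  53.66.128.0/19
  53.66.160.0/19
  53.66.192.0/19
  53.66.224.0/19
Subnets: 53.66.0.0/19, 53.66.32.0/19, 53.66.64.0/19, 53.66.96.0/19, 53.66.128.0/19, 53.66.160.0/19, 53.66.192.0/19, 53.66.224.0/19


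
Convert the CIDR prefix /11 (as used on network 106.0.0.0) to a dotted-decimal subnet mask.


/11 means 11 network bits, 21 host bits
Binary: 11111111111000000000000000000000
Mask: 255.224.0.0


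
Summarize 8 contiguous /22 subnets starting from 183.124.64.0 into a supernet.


Original prefix: /22
Number of subnets: 8 = 2^3
New prefix = 22 - 3 = 19
Supernet: 183.124.64.0/19


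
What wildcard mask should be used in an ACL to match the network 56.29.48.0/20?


Subnet mask: 255.255.240.0
Wildcard = 255.255.255.255 - subnet mask
255 - 255 = 0
255 - 255 = 0
255 - 240 = 15
255 - 0 = 255
Wildcard: 0.0.15.255


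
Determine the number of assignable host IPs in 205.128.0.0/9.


Host bits = 32 - 9 = 23
Total addresses = 2^23 = 8388608
Usable = total - 2 (network and broadcast)
Usable hosts: 8388606


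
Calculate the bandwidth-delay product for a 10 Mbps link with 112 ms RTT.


BDP = bandwidth * RTT
= 10 Mbps * 112 ms
= 10 * 1e6 * 112 / 1000 bits
= 1120000 bits
= 140000 bytes
= 136.7188 KB
BDP = 1120000 bits (140000 bytes)


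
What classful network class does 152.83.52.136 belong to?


First octet: 152
Binary: 10011000
10xxxxxx -> Class B (128-191)
Class B, default mask 255.255.0.0 (/16)


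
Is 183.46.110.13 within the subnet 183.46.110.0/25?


Subnet network: 183.46.110.0
Test IP AND mask: 183.46.110.0
Yes, 183.46.110.13 is in 183.46.110.0/25


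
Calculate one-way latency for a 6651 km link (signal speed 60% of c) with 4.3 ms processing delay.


Speed = 0.6 * 3e5 km/s = 180000 km/s
Propagation delay = 6651 / 180000 = 0.0369 s = 36.95 ms
Processing delay = 4.3 ms
Total one-way latency = 41.25 ms


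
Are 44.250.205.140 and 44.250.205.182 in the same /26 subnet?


Mask: 255.255.255.192
44.250.205.140 AND mask = 44.250.205.128
44.250.205.182 AND mask = 44.250.205.128
Yes, same subnet (44.250.205.128)


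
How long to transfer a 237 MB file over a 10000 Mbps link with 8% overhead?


Effective throughput = 10000 * (1 - 8/100) = 9200 Mbps
File size in Mb = 237 * 8 = 1896 Mb
Time = 1896 / 9200
Time = 0.2061 seconds


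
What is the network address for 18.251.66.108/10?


IP:   00010010.11111011.01000010.01101100
Mask: 11111111.11000000.00000000.00000000
AND operation:
Net:  00010010.11000000.00000000.00000000
Network: 18.192.0.0/10


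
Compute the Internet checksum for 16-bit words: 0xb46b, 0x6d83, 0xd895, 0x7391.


Sum all words (with carry folding):
+ 0xb46b = 0xb46b
+ 0x6d83 = 0x21ef
+ 0xd895 = 0xfa84
+ 0x7391 = 0x6e16
One's complement: ~0x6e16
Checksum = 0x91e9


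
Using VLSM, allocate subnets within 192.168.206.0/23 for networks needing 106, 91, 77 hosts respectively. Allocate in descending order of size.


106 hosts -> /25 (126 usable): 192.168.206.0/25
91 hosts -> /25 (126 usable): 192.168.206.128/25
77 hosts -> /25 (126 usable): 192.168.207.0/25
Allocation: 192.168.206.0/25 (106 hosts, 126 usable); 192.168.206.128/25 (91 hosts, 126 usable); 192.168.207.0/25 (77 hosts, 126 usable)


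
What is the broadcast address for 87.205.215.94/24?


Network: 87.205.215.0/24
Host bits = 8
Set all host bits to 1:
Broadcast: 87.205.215.255


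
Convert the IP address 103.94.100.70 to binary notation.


103 = 01100111
94 = 01011110
100 = 01100100
70 = 01000110
Binary: 01100111.01011110.01100100.01000110


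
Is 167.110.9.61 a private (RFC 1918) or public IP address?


RFC 1918 private ranges:
  10.0.0.0/8 (10.0.0.0 - 10.255.255.255)
  172.16.0.0/12 (172.16.0.0 - 172.31.255.255)
  192.168.0.0/16 (192.168.0.0 - 192.168.255.255)
Public (not in any RFC 1918 range)


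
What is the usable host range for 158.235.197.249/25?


Network: 158.235.197.128
Broadcast: 158.235.197.255
First usable = network + 1
Last usable = broadcast - 1
Range: 158.235.197.129 to 158.235.197.254


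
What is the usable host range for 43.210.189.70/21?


Network: 43.210.184.0
Broadcast: 43.210.191.255
First usable = network + 1
Last usable = broadcast - 1
Range: 43.210.184.1 to 43.210.191.254


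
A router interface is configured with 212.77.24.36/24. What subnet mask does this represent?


/24 means 24 network bits, 8 host bits
Binary: 11111111111111111111111100000000
Mask: 255.255.255.0


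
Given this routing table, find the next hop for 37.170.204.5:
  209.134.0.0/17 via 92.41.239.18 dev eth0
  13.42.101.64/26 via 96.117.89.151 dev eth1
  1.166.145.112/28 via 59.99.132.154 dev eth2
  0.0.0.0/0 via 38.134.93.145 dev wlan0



Longest prefix match for 37.170.204.5:
  /17 209.134.0.0: no
  /26 13.42.101.64: no
  /28 1.166.145.112: no
  /0 0.0.0.0: MATCH
Selected: next-hop 38.134.93.145 via wlan0 (matched /0)


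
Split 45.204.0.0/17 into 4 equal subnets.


New prefix = 17 + 2 = 19
Each subnet has 8192 addresses
  45.204.0.0/19
  45.204.32.0/19
  45.204.64.0/19
  45.204.96.0/19
Subnets: 45.204.0.0/19, 45.204.32.0/19, 45.204.64.0/19, 45.204.96.0/19


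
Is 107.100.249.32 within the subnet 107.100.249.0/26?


Subnet network: 107.100.249.0
Test IP AND mask: 107.100.249.0
Yes, 107.100.249.32 is in 107.100.249.0/26


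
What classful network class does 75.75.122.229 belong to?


First octet: 75
Binary: 01001011
0xxxxxxx -> Class A (1-126)
Class A, default mask 255.0.0.0 (/8)


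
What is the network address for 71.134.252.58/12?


IP:   01000111.10000110.11111100.00111010
Mask: 11111111.11110000.00000000.00000000
AND operation:
Net:  01000111.10000000.00000000.00000000
Network: 71.128.0.0/12


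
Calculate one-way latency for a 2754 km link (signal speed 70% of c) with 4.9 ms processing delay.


Speed = 0.7 * 3e5 km/s = 210000 km/s
Propagation delay = 2754 / 210000 = 0.0131 s = 13.1143 ms
Processing delay = 4.9 ms
Total one-way latency = 18.0143 ms


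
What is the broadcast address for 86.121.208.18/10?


Network: 86.64.0.0/10
Host bits = 22
Set all host bits to 1:
Broadcast: 86.127.255.255


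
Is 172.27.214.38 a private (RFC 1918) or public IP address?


RFC 1918 private ranges:
  10.0.0.0/8 (10.0.0.0 - 10.255.255.255)
  172.16.0.0/12 (172.16.0.0 - 172.31.255.255)
  192.168.0.0/16 (192.168.0.0 - 192.168.255.255)
Private (in 172.16.0.0/12)


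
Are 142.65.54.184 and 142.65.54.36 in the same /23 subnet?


Mask: 255.255.254.0
142.65.54.184 AND mask = 142.65.54.0
142.65.54.36 AND mask = 142.65.54.0
Yes, same subnet (142.65.54.0)


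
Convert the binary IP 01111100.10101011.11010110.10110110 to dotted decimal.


01111100 = 124
10101011 = 171
11010110 = 214
10110110 = 182
IP: 124.171.214.182


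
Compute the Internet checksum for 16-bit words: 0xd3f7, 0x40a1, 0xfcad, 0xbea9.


Sum all words (with carry folding):
+ 0xd3f7 = 0xd3f7
+ 0x40a1 = 0x1499
+ 0xfcad = 0x1147
+ 0xbea9 = 0xcff0
One's complement: ~0xcff0
Checksum = 0x300f


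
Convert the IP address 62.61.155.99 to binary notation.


62 = 00111110
61 = 00111101
155 = 10011011
99 = 01100011
Binary: 00111110.00111101.10011011.01100011


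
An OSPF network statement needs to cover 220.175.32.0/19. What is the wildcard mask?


Subnet mask: 255.255.224.0
Wildcard = 255.255.255.255 - subnet mask
255 - 255 = 0
255 - 255 = 0
255 - 224 = 31
255 - 0 = 255
Wildcard: 0.0.31.255


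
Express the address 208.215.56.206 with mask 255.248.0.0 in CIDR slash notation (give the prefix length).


Binary: 11111111.11111000.00000000.00000000
Count leading 1s
Prefix: /13


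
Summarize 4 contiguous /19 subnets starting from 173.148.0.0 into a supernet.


Original prefix: /19
Number of subnets: 4 = 2^2
New prefix = 19 - 2 = 17
Supernet: 173.148.0.0/17


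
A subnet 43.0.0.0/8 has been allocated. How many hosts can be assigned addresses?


Host bits = 32 - 8 = 24
Total addresses = 2^24 = 16777216
Usable = total - 2 (network and broadcast)
Usable hosts: 16777214


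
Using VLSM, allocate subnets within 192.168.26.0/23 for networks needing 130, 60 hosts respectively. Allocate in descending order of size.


130 hosts -> /24 (254 usable): 192.168.26.0/24
60 hosts -> /26 (62 usable): 192.168.27.0/26
Allocation: 192.168.26.0/24 (130 hosts, 254 usable); 192.168.27.0/26 (60 hosts, 62 usable)


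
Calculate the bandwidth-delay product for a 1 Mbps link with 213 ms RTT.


BDP = bandwidth * RTT
= 1 Mbps * 213 ms
= 1 * 1e6 * 213 / 1000 bits
= 213000 bits
= 26625 bytes
= 26.001 KB
BDP = 213000 bits (26625 bytes)


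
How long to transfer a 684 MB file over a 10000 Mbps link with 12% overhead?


Effective throughput = 10000 * (1 - 12/100) = 8800 Mbps
File size in Mb = 684 * 8 = 5472 Mb
Time = 5472 / 8800
Time = 0.6218 seconds


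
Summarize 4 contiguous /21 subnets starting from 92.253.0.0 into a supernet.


Original prefix: /21
Number of subnets: 4 = 2^2
New prefix = 21 - 2 = 19
Supernet: 92.253.0.0/19


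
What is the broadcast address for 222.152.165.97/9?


Network: 222.128.0.0/9
Host bits = 23
Set all host bits to 1:
Broadcast: 222.255.255.255


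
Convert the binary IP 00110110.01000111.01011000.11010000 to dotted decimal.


00110110 = 54
01000111 = 71
01011000 = 88
11010000 = 208
IP: 54.71.88.208


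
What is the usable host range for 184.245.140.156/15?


Network: 184.244.0.0
Broadcast: 184.245.255.255
First usable = network + 1
Last usable = broadcast - 1
Range: 184.244.0.1 to 184.245.255.254


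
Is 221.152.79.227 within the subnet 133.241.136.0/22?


Subnet network: 133.241.136.0
Test IP AND mask: 221.152.76.0
No, 221.152.79.227 is not in 133.241.136.0/22


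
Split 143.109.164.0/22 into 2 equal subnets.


New prefix = 22 + 1 = 23
Each subnet has 512 addresses
  143.109.164.0/23
  143.109.166.0/23
Subnets: 143.109.164.0/23, 143.109.166.0/23


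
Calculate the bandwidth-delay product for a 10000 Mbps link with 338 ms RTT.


BDP = bandwidth * RTT
= 10000 Mbps * 338 ms
= 10000 * 1e6 * 338 / 1000 bits
= 3380000000 bits
= 422500000 bytes
= 412597.6562 KB
BDP = 3380000000 bits (422500000 bytes)


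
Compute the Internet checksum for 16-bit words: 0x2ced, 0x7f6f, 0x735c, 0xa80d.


Sum all words (with carry folding):
+ 0x2ced = 0x2ced
+ 0x7f6f = 0xac5c
+ 0x735c = 0x1fb9
+ 0xa80d = 0xc7c6
One's complement: ~0xc7c6
Checksum = 0x3839


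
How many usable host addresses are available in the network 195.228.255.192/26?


Host bits = 32 - 26 = 6
Total addresses = 2^6 = 64
Usable = total - 2 (network and broadcast)
Usable hosts: 62


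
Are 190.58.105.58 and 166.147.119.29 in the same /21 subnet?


Mask: 255.255.248.0
190.58.105.58 AND mask = 190.58.104.0
166.147.119.29 AND mask = 166.147.112.0
No, different subnets (190.58.104.0 vs 166.147.112.0)


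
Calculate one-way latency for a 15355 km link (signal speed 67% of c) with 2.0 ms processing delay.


Speed = 0.67 * 3e5 km/s = 201000 km/s
Propagation delay = 15355 / 201000 = 0.0764 s = 76.393 ms
Processing delay = 2.0 ms
Total one-way latency = 78.393 ms


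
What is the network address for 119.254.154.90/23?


IP:   01110111.11111110.10011010.01011010
Mask: 11111111.11111111.11111110.00000000
AND operation:
Net:  01110111.11111110.10011010.00000000
Network: 119.254.154.0/23


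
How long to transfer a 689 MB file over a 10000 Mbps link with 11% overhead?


Effective throughput = 10000 * (1 - 11/100) = 8900 Mbps
File size in Mb = 689 * 8 = 5512 Mb
Time = 5512 / 8900
Time = 0.6193 seconds


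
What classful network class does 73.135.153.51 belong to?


First octet: 73
Binary: 01001001
0xxxxxxx -> Class A (1-126)
Class A, default mask 255.0.0.0 (/8)


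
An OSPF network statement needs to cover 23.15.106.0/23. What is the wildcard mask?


Subnet mask: 255.255.254.0
Wildcard = 255.255.255.255 - subnet mask
255 - 255 = 0
255 - 255 = 0
255 - 254 = 1
255 - 0 = 255
Wildcard: 0.0.1.255


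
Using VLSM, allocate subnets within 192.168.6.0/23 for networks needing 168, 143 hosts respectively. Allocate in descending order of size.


168 hosts -> /24 (254 usable): 192.168.6.0/24
143 hosts -> /24 (254 usable): 192.168.7.0/24
Allocation: 192.168.6.0/24 (168 hosts, 254 usable); 192.168.7.0/24 (143 hosts, 254 usable)


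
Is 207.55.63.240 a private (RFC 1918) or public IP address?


RFC 1918 private ranges:
  10.0.0.0/8 (10.0.0.0 - 10.255.255.255)
  172.16.0.0/12 (172.16.0.0 - 172.31.255.255)
  192.168.0.0/16 (192.168.0.0 - 192.168.255.255)
Public (not in any RFC 1918 range)


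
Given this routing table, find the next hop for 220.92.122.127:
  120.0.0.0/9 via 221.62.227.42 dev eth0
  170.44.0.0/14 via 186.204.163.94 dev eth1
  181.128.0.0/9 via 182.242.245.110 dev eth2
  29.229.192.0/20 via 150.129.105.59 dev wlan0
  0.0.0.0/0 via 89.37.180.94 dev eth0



Longest prefix match for 220.92.122.127:
  /9 120.0.0.0: no
  /14 170.44.0.0: no
  /9 181.128.0.0: no
  /20 29.229.192.0: no
  /0 0.0.0.0: MATCH
Selected: next-hop 89.37.180.94 via eth0 (matched /0)


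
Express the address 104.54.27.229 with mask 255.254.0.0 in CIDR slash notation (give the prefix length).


Binary: 11111111.11111110.00000000.00000000
Count leading 1s
Prefix: /15


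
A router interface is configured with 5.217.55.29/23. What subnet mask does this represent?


/23 means 23 network bits, 9 host bits
Binary: 11111111111111111111111000000000
Mask: 255.255.254.0


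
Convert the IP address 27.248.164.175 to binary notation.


27 = 00011011
248 = 11111000
164 = 10100100
175 = 10101111
Binary: 00011011.11111000.10100100.10101111


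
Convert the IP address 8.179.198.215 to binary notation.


8 = 00001000
179 = 10110011
198 = 11000110
215 = 11010111
Binary: 00001000.10110011.11000110.11010111


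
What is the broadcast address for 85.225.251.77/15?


Network: 85.224.0.0/15
Host bits = 17
Set all host bits to 1:
Broadcast: 85.225.255.255


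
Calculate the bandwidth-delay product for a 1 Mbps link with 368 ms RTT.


BDP = bandwidth * RTT
= 1 Mbps * 368 ms
= 1 * 1e6 * 368 / 1000 bits
= 368000 bits
= 46000 bytes
= 44.9219 KB
BDP = 368000 bits (46000 bytes)


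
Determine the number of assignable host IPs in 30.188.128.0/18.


Host bits = 32 - 18 = 14
Total addresses = 2^14 = 16384
Usable = total - 2 (network and broadcast)
Usable hosts: 16382


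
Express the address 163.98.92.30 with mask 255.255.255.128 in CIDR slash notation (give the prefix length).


Binary: 11111111.11111111.11111111.10000000
Count leading 1s
Prefix: /25


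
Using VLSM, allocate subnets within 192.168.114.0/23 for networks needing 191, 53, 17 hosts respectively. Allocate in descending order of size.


191 hosts -> /24 (254 usable): 192.168.114.0/24
53 hosts -> /26 (62 usable): 192.168.115.0/26
17 hosts -> /27 (30 usable): 192.168.115.64/27
Allocation: 192.168.114.0/24 (191 hosts, 254 usable); 192.168.115.0/26 (53 hosts, 62 usable); 192.168.115.64/27 (17 hosts, 30 usable)


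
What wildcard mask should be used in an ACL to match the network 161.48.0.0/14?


Subnet mask: 255.252.0.0
Wildcard = 255.255.255.255 - subnet mask
255 - 255 = 0
255 - 252 = 3
255 - 0 = 255
255 - 0 = 255
Wildcard: 0.3.255.255


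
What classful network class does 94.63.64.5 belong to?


First octet: 94
Binary: 01011110
0xxxxxxx -> Class A (1-126)
Class A, default mask 255.0.0.0 (/8)


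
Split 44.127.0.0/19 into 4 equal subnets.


New prefix = 19 + 2 = 21
Each subnet has 2048 addresses
  44.127.0.0/21
  44.127.8.0/21
  44.127.16.0/21
  44.127.24.0/21
Subnets: 44.127.0.0/21, 44.127.8.0/21, 44.127.16.0/21, 44.127.24.0/21


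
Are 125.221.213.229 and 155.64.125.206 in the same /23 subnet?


Mask: 255.255.254.0
125.221.213.229 AND mask = 125.221.212.0
155.64.125.206 AND mask = 155.64.124.0
No, different subnets (125.221.212.0 vs 155.64.124.0)


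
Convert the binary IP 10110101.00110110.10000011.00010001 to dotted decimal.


10110101 = 181
00110110 = 54
10000011 = 131
00010001 = 17
IP: 181.54.131.17


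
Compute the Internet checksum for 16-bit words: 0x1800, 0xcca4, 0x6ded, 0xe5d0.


Sum all words (with carry folding):
+ 0x1800 = 0x1800
+ 0xcca4 = 0xe4a4
+ 0x6ded = 0x5292
+ 0xe5d0 = 0x3863
One's complement: ~0x3863
Checksum = 0xc79c


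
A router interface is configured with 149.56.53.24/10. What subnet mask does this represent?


/10 means 10 network bits, 22 host bits
Binary: 11111111110000000000000000000000
Mask: 255.192.0.0


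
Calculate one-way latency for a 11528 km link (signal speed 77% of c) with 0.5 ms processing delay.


Speed = 0.77 * 3e5 km/s = 231000 km/s
Propagation delay = 11528 / 231000 = 0.0499 s = 49.9048 ms
Processing delay = 0.5 ms
Total one-way latency = 50.4048 ms


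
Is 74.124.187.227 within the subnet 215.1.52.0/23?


Subnet network: 215.1.52.0
Test IP AND mask: 74.124.186.0
No, 74.124.187.227 is not in 215.1.52.0/23


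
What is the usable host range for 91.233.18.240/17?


Network: 91.233.0.0
Broadcast: 91.233.127.255
First usable = network + 1
Last usable = broadcast - 1
Range: 91.233.0.1 to 91.233.127.254


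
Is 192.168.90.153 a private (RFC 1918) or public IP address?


RFC 1918 private ranges:
  10.0.0.0/8 (10.0.0.0 - 10.255.255.255)
  172.16.0.0/12 (172.16.0.0 - 172.31.255.255)
  192.168.0.0/16 (192.168.0.0 - 192.168.255.255)
Private (in 192.168.0.0/16)


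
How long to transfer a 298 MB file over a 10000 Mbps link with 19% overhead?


Effective throughput = 10000 * (1 - 19/100) = 8100.0 Mbps
File size in Mb = 298 * 8 = 2384 Mb
Time = 2384 / 8100.0
Time = 0.2943 seconds


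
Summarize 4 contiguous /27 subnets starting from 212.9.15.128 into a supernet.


Original prefix: /27
Number of subnets: 4 = 2^2
New prefix = 27 - 2 = 25
Supernet: 212.9.15.128/25


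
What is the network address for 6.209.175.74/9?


IP:   00000110.11010001.10101111.01001010
Mask: 11111111.10000000.00000000.00000000
AND operation:
Net:  00000110.10000000.00000000.00000000
Network: 6.128.0.0/9


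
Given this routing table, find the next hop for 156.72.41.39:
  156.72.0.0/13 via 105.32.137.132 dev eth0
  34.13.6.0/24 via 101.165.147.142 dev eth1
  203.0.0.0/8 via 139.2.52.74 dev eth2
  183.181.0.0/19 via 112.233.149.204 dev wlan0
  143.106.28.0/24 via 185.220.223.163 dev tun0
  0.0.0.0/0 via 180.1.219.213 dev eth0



Longest prefix match for 156.72.41.39:
  /13 156.72.0.0: MATCH
  /24 34.13.6.0: no
  /8 203.0.0.0: no
  /19 183.181.0.0: no
  /24 143.106.28.0: no
  /0 0.0.0.0: MATCH
Selected: next-hop 105.32.137.132 via eth0 (matched /13)


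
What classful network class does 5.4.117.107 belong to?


First octet: 5
Binary: 00000101
0xxxxxxx -> Class A (1-126)
Class A, default mask 255.0.0.0 (/8)


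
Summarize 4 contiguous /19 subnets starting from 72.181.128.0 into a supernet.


Original prefix: /19
Number of subnets: 4 = 2^2
New prefix = 19 - 2 = 17
Supernet: 72.181.128.0/17


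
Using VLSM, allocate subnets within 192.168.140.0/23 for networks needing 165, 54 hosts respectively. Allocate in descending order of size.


165 hosts -> /24 (254 usable): 192.168.140.0/24
54 hosts -> /26 (62 usable): 192.168.141.0/26
Allocation: 192.168.140.0/24 (165 hosts, 254 usable); 192.168.141.0/26 (54 hosts, 62 usable)


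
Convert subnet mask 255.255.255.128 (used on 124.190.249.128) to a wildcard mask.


Subnet mask: 255.255.255.128
Wildcard = 255.255.255.255 - subnet mask
255 - 255 = 0
255 - 255 = 0
255 - 255 = 0
255 - 128 = 127
Wildcard: 0.0.0.127


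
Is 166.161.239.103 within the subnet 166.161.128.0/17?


Subnet network: 166.161.128.0
Test IP AND mask: 166.161.128.0
Yes, 166.161.239.103 is in 166.161.128.0/17


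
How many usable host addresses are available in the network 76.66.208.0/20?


Host bits = 32 - 20 = 12
Total addresses = 2^12 = 4096
Usable = total - 2 (network and broadcast)
Usable hosts: 4094


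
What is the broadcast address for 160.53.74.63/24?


Network: 160.53.74.0/24
Host bits = 8
Set all host bits to 1:
Broadcast: 160.53.74.255


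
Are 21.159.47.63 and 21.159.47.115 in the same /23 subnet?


Mask: 255.255.254.0
21.159.47.63 AND mask = 21.159.46.0
21.159.47.115 AND mask = 21.159.46.0
Yes, same subnet (21.159.46.0)


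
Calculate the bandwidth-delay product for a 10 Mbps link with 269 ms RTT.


BDP = bandwidth * RTT
= 10 Mbps * 269 ms
= 10 * 1e6 * 269 / 1000 bits
= 2690000 bits
= 336250 bytes
= 328.3691 KB
BDP = 2690000 bits (336250 bytes)


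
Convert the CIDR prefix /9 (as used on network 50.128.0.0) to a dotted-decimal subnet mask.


/9 means 9 network bits, 23 host bits
Binary: 11111111100000000000000000000000
Mask: 255.128.0.0


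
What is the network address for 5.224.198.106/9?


IP:   00000101.11100000.11000110.01101010
Mask: 11111111.10000000.00000000.00000000
AND operation:
Net:  00000101.10000000.00000000.00000000
Network: 5.128.0.0/9


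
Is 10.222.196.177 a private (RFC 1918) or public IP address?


RFC 1918 private ranges:
  10.0.0.0/8 (10.0.0.0 - 10.255.255.255)
  172.16.0.0/12 (172.16.0.0 - 172.31.255.255)
  192.168.0.0/16 (192.168.0.0 - 192.168.255.255)
Private (in 10.0.0.0/8)


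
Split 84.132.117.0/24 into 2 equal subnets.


New prefix = 24 + 1 = 25
Each subnet has 128 addresses
  84.132.117.0/25
  84.132.117.128/25
Subnets: 84.132.117.0/25, 84.132.117.128/25


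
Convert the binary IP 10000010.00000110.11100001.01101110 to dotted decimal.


10000010 = 130
00000110 = 6
11100001 = 225
01101110 = 110
IP: 130.6.225.110


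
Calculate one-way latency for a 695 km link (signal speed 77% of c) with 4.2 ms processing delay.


Speed = 0.77 * 3e5 km/s = 231000 km/s
Propagation delay = 695 / 231000 = 0.003 s = 3.0087 ms
Processing delay = 4.2 ms
Total one-way latency = 7.2087 ms


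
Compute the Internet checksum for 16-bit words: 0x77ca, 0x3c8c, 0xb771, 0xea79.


Sum all words (with carry folding):
+ 0x77ca = 0x77ca
+ 0x3c8c = 0xb456
+ 0xb771 = 0x6bc8
+ 0xea79 = 0x5642
One's complement: ~0x5642
Checksum = 0xa9bd


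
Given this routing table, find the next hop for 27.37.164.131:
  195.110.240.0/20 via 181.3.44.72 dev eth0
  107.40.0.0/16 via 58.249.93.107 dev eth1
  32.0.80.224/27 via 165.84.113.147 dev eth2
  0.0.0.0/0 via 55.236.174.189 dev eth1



Longest prefix match for 27.37.164.131:
  /20 195.110.240.0: no
  /16 107.40.0.0: no
  /27 32.0.80.224: no
  /0 0.0.0.0: MATCH
Selected: next-hop 55.236.174.189 via eth1 (matched /0)


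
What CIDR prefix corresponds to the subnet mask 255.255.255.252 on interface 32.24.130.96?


Binary: 11111111.11111111.11111111.11111100
Count leading 1s
Prefix: /30


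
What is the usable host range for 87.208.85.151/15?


Network: 87.208.0.0
Broadcast: 87.209.255.255
First usable = network + 1
Last usable = broadcast - 1
Range: 87.208.0.1 to 87.209.255.254


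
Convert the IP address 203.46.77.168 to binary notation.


203 = 11001011
46 = 00101110
77 = 01001101
168 = 10101000
Binary: 11001011.00101110.01001101.10101000


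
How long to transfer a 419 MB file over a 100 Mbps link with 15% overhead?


Effective throughput = 100 * (1 - 15/100) = 85 Mbps
File size in Mb = 419 * 8 = 3352 Mb
Time = 3352 / 85
Time = 39.4353 seconds


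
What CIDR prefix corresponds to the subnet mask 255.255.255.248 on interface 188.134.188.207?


Binary: 11111111.11111111.11111111.11111000
Count leading 1s
Prefix: /29


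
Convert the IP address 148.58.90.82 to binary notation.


148 = 10010100
58 = 00111010
90 = 01011010
82 = 01010010
Binary: 10010100.00111010.01011010.01010010


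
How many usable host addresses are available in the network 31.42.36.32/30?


Host bits = 32 - 30 = 2
Total addresses = 2^2 = 4
Usable = total - 2 (network and broadcast)
Usable hosts: 2


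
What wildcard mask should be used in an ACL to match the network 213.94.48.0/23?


Subnet mask: 255.255.254.0
Wildcard = 255.255.255.255 - subnet mask
255 - 255 = 0
255 - 255 = 0
255 - 254 = 1
255 - 0 = 255
Wildcard: 0.0.1.255


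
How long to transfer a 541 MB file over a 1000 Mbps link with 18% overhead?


Effective throughput = 1000 * (1 - 18/100) = 820.0 Mbps
File size in Mb = 541 * 8 = 4328 Mb
Time = 4328 / 820.0
Time = 5.278 seconds


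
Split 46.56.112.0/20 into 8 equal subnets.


New prefix = 20 + 3 = 23
Each subnet has 512 addresses
  46.56.112.0/23
  46.56.114.0/23
  46.56.116.0/23
  46.56.118.0/23
  46.56.120.0/23
  46.56.122.0/23
  46.56.124.0/23
  46.56.126.0/23
Subnets: 46.56.112.0/23, 46.56.114.0/23, 46.56.116.0/23, 46.56.118.0/23, 46.56.120.0/23, 46.56.122.0/23, 46.56.124.0/23, 46.56.126.0/23


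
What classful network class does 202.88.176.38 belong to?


First octet: 202
Binary: 11001010
110xxxxx -> Class C (192-223)
Class C, default mask 255.255.255.0 (/24)


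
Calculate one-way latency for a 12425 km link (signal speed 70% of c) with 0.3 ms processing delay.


Speed = 0.7 * 3e5 km/s = 210000 km/s
Propagation delay = 12425 / 210000 = 0.0592 s = 59.1667 ms
Processing delay = 0.3 ms
Total one-way latency = 59.4667 ms
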